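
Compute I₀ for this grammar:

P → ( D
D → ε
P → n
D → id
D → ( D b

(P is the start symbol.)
First, augment the grammar with P' → P
I₀ = CLOSURE({ [P' → . P] }):
  [P' → . P] has the dot before P: add [P → . ( D], [P → . n]
No further items can be added.

I₀ = { [P → . ( D], [P → . n], [P' → . P] }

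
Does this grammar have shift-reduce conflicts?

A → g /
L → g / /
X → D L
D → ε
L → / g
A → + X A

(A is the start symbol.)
A shift-reduce conflict occurs when an LR(0) state has both:
  - a complete (reduce) item [A → α .] (dot at the end), and
  - a shift item [B → β . c γ] (dot before a terminal).

Augment with A' → A and build the canonical LR(0) collection (I0 = CLOSURE({[A' → . A]}), then GOTO on every symbol after a dot until no new states appear). It has 14 states:
  I0: { [A → . + X A], [A → . g /], [A' → . A] }  — shift
  I1: { [A → + . X A], [D → .], [X → . D L] }  — reduce
  I2: { [A' → A .] }  — accept
  I3: { [A → g . /] }  — shift
  I4: { [A → g / .] }  — reduce
  I5: { [L → . / g], [L → . g / /], [X → D . L] }  — shift
  I6: { [A → + X . A], [A → . + X A], [A → . g /] }  — shift
  I7: { [A → + X A .] }  — reduce
  I8: { [L → / . g] }  — shift
  I9: { [X → D L .] }  — reduce
  I10: { [L → g . / /] }  — shift
  I11: { [L → g / . /] }  — shift
  I12: { [L → g / / .] }  — reduce
  I13: { [L → / g .] }  — reduce

No state contains both a complete item and a shift item.

Answer: No shift-reduce conflicts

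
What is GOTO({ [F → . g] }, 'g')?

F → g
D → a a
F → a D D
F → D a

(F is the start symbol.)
{ [F → g .] }

GOTO(I, 'g') = CLOSURE({ [A → αX.β] : [A → α.Xβ] ∈ I, X = 'g' })

Items with dot before 'g', with the dot advanced:
  [F → . g] → [F → g .]
Closure adds nothing (no advanced item has the dot before a non-terminal).

GOTO = { [F → g .] }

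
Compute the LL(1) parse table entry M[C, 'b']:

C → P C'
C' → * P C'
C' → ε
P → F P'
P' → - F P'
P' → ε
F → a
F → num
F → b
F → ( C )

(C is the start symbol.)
To find M[C, 'b'], we find productions for C where 'b' is in the predict set (PREDICT(N → α) = (FIRST(α) \ {ε}) ∪ (FOLLOW(N) if α ⇒* ε)).

Relevant sets:
  FIRST(P) = { '(', 'a', 'b', 'num' }

C → P C': PREDICT = { '(', 'a', 'b', 'num' }
  'b' is in predict set, so this production goes in M[C, 'b']

M[C, 'b'] = C → P C'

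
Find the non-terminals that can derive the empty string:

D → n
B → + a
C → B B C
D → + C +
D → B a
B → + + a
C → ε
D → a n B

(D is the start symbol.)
A non-terminal is nullable if it can derive ε (the empty string): either it has an ε-production, or it has a production whose right-hand side consists entirely of nullable non-terminals.

ε-productions: C → ε
So C is immediately nullable.
No further non-terminal can be added: every production for the remaining non-terminals contains a terminal or a non-nullable non-terminal.
Nullable = { 'C' }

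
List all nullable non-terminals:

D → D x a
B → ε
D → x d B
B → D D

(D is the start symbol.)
{ 'B' }

A non-terminal is nullable if it can derive ε (the empty string): either it has an ε-production, or it has a production whose right-hand side consists entirely of nullable non-terminals.

ε-productions: B → ε
So B is immediately nullable.
No further non-terminal can be added: every production for the remaining non-terminals contains a terminal or a non-nullable non-terminal.
Nullable = { 'B' }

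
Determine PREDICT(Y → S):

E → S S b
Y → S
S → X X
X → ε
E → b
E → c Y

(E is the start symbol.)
{ $ }

PREDICT(Y → S) = (FIRST(RHS) \ {ε}) ∪ (FOLLOW(Y) if ε ∈ FIRST(RHS), i.e. RHS ⇒* ε)
FIRST(S) = { ε }
FIRST(S) = { ε }
ε ∈ FIRST(S) (the right-hand side is nullable), so add FOLLOW(Y) = { $ }
PREDICT(Y → S) = { $ }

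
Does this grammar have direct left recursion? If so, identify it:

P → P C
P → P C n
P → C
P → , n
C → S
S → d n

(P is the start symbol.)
Yes, P is left-recursive

Direct left recursion occurs when N → N α for some non-terminal N (the right-hand side begins with the left-hand side itself).

P → P C: LEFT RECURSIVE (starts with P)
P → P C n: LEFT RECURSIVE (starts with P)
P → C: starts with C
P → , n: starts with ','
C → S: starts with S
S → d n: starts with d

The grammar has direct left recursion on: P.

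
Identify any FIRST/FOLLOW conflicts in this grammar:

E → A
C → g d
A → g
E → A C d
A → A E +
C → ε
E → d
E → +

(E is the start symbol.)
No FIRST/FOLLOW conflicts.

A FIRST/FOLLOW conflict occurs when a non-terminal N has a nullable alternative N → β (β ⇒* ε) and another alternative N → α with FIRST(α) ∩ FOLLOW(N) ≠ ∅: on such a lookahead the parser cannot decide between expanding α and letting N vanish via β.

Nullable non-terminals: C.

C: nullable alternative(s) C → ε; FOLLOW(C) = { 'd' }
  C → g d: FIRST \ {ε} = { 'g' } — disjoint from FOLLOW(C)
  C → ε: FIRST \ {ε} = { } — this is the only nullable alternative, skip

A, E have no nullable alternative, so no FIRST/FOLLOW check is needed there.

No FIRST/FOLLOW conflicts found.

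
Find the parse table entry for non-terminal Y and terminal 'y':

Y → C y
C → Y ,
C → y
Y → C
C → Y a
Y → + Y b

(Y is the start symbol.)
To find M[Y, 'y'], we find productions for Y where 'y' is in the predict set (PREDICT(N → α) = (FIRST(α) \ {ε}) ∪ (FOLLOW(N) if α ⇒* ε)).

Relevant sets:
  FIRST(C) = { '+', 'y' }

Y → C y: PREDICT = { '+', 'y' }
  'y' is in predict set, so this production goes in M[Y, 'y']
Y → C: PREDICT = { '+', 'y' }
  'y' is in predict set, so this production goes in M[Y, 'y']
Y → + Y b: PREDICT = { '+' }

M[Y, 'y'] = Y → C y, Y → C  (a multiply-defined cell — the grammar is not LL(1))

Answer: Y → C y, Y → C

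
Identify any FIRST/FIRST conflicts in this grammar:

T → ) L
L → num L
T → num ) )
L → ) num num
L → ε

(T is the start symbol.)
No FIRST/FIRST conflicts.

Productions for T:
  T → ) L: FIRST = { ')' }
  T → num ) ): FIRST = { 'num' }
Productions for L:
  L → num L: FIRST = { 'num' }
  L → ) num num: FIRST = { ')' }
  L → ε: FIRST = { ε }

All alternatives of each non-terminal have pairwise disjoint FIRST sets.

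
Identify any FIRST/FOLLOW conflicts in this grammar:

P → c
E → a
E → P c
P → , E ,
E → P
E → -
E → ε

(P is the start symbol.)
A FIRST/FOLLOW conflict occurs when a non-terminal N has a nullable alternative N → β (β ⇒* ε) and another alternative N → α with FIRST(α) ∩ FOLLOW(N) ≠ ∅: on such a lookahead the parser cannot decide between expanding α and letting N vanish via β.

Nullable non-terminals: E.
FIRST sets used below: FIRST(P) = { ',', 'c' }

E: nullable alternative(s) E → ε; FOLLOW(E) = { ',' }
  E → a: FIRST \ {ε} = { 'a' } — disjoint from FOLLOW(E)
  E → P c: FIRST \ {ε} = { ',', 'c' } — overlaps FOLLOW(E) on { ',' }: CONFLICT
  E → P: FIRST \ {ε} = { ',', 'c' } — overlaps FOLLOW(E) on { ',' }: CONFLICT
  E → -: FIRST \ {ε} = { '-' } — disjoint from FOLLOW(E)
  E → ε: FIRST \ {ε} = { } — this is the only nullable alternative, skip

P has no nullable alternative, so no FIRST/FOLLOW check is needed there.

So the grammar has 2 FIRST/FOLLOW conflicts (marked CONFLICT above).

Answer: Yes. E → P c with FOLLOW(E) on { ',' }; E → P with FOLLOW(E) on { ',' }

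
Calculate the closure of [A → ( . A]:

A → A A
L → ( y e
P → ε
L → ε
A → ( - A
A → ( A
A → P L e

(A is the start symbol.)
To compute CLOSURE, for each item [A → α.Bβ] where B is a non-terminal, add [B → .γ] for all productions B → γ; repeat for the newly added items until nothing changes.

Start with: [A → ( . A]
  [A → ( . A] has the dot before A: add [A → . A A], [A → . ( - A], [A → . ( A], [A → . P L e]
  [A → . P L e] has the dot before P: add [P → .]
No further items can be added.

CLOSURE = { [A → ( . A], [A → . ( - A], [A → . ( A], [A → . A A], [A → . P L e], [P → .] }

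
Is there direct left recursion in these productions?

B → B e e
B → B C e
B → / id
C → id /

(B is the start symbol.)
B → B e e: LEFT RECURSIVE (starts with B)
B → B C e: LEFT RECURSIVE (starts with B)
B → / id: starts with '/'
C → id /: starts with id

The grammar has direct left recursion on: B.

Answer: Yes, B is left-recursive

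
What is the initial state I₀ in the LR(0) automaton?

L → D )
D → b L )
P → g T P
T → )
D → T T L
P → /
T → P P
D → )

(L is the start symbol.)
First, augment the grammar with L' → L
I₀ = CLOSURE({ [L' → . L] }):
  [L' → . L] has the dot before L: add [L → . D )]
  [L → . D )] has the dot before D: add [D → . b L )], [D → . T T L], [D → . )]
  [D → . T T L] has the dot before T: add [T → . )], [T → . P P]
  [T → . P P] has the dot before P: add [P → . g T P], [P → . /]
No further items can be added.

I₀ = { [D → . )], [D → . T T L], [D → . b L )], [L → . D )], [L' → . L], [P → . /], [P → . g T P], [T → . )], [T → . P P] }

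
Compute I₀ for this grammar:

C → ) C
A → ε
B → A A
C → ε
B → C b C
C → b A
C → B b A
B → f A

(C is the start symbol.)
{ [A → .], [B → . A A], [B → . C b C], [B → . f A], [C → . ) C], [C → . B b A], [C → . b A], [C → .], [C' → . C] }

First, augment the grammar with C' → C
I₀ = CLOSURE({ [C' → . C] }):
  [C' → . C] has the dot before C: add [C → . ) C], [C → .], [C → . b A], [C → . B b A]
  [C → . B b A] has the dot before B: add [B → . A A], [B → . C b C], [B → . f A]
  [B → . A A] has the dot before A: add [A → .]
No further items can be added.

I₀ = { [A → .], [B → . A A], [B → . C b C], [B → . f A], [C → . ) C], [C → . B b A], [C → . b A], [C → .], [C' → . C] }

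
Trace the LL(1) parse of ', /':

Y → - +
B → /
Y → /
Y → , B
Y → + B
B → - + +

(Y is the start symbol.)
Stack is shown with the top on the left.

Stack  Input  Action
--------------------
Y $    , / $  output Y → , B
, B $  , / $  match ','
B $    / $    output B → /
/ $    / $    match '/'
$      $      accept

The string is accepted.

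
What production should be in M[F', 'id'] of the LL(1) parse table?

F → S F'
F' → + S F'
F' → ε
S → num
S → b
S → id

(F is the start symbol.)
To find M[F', 'id'], we find productions for F' where 'id' is in the predict set (PREDICT(N → α) = (FIRST(α) \ {ε}) ∪ (FOLLOW(N) if α ⇒* ε)).

Relevant sets:
  FOLLOW(F') = { $ }

F' → + S F': PREDICT = { '+' }
F' → ε: PREDICT = { $ }

M[F', 'id'] is empty (no production applies)

Answer: Empty (error entry)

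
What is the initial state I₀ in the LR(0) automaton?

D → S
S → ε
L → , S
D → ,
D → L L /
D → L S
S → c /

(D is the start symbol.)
{ [D → . ,], [D → . L L /], [D → . L S], [D → . S], [D' → . D], [L → . , S], [S → . c /], [S → .] }

First, augment the grammar with D' → D
I₀ = CLOSURE({ [D' → . D] }):
  [D' → . D] has the dot before D: add [D → . S], [D → . ,], [D → . L L /], [D → . L S]
  [D → . S] has the dot before S: add [S → .], [S → . c /]
  [D → . L L /] has the dot before L: add [L → . , S]
No further items can be added.

I₀ = { [D → . ,], [D → . L L /], [D → . L S], [D → . S], [D' → . D], [L → . , S], [S → . c /], [S → .] }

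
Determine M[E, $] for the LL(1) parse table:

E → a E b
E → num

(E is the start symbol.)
To find M[E, $], we find productions for E where $ is in the predict set (PREDICT(N → α) = (FIRST(α) \ {ε}) ∪ (FOLLOW(N) if α ⇒* ε)).

E → a E b: PREDICT = { 'a' }
E → num: PREDICT = { 'num' }

M[E, $] is empty (no production applies)

Answer: Empty (error entry)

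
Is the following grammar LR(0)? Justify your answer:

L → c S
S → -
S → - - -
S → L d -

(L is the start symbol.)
No. Shift-reduce conflict between [S → - .] and [S → - . - -]

A grammar is LR(0) if no state in the canonical LR(0) collection has:
  - both a shift item (dot before a terminal) and a complete item (shift-reduce conflict), or
  - two or more complete items (reduce-reduce conflict; the accept item [L' → L .] counts as a complete item here).

Augment with L' → L and build the canonical LR(0) collection (I0 = CLOSURE({[L' → . L]}), then GOTO on every symbol after a dot until no new states appear). It has 10 states:
  I0: { [L → . c S], [L' → . L] }  — shift
  I1: { [L' → L .] }  — accept
  I2: { [L → . c S], [L → c . S], [S → . - - -], [S → . -], [S → . L d -] }  — shift
  I3: { [S → - . - -], [S → - .] }  — shift, reduce
  I4: { [S → L . d -] }  — shift
  I5: { [L → c S .] }  — reduce
  I6: { [S → L d . -] }  — shift
  I7: { [S → L d - .] }  — reduce
  I8: { [S → - - . -] }  — shift
  I9: { [S → - - - .] }  — reduce

Conflict in state I3:
  Shift-reduce conflict between [S → - .] and [S → - . - -]
So the grammar is NOT LR(0).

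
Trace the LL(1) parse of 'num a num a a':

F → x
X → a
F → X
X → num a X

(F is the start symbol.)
Stack is shown with the top on the left.

Stack      Input            Action
----------------------------------
F $        num a num a a $  output F → X
X $        num a num a a $  output X → num a X
num a X $  num a num a a $  match 'num'
a X $      a num a a $      match 'a'
X $        num a a $        output X → num a X
num a X $  num a a $        match 'num'
a X $      a a $            match 'a'
X $        a $              output X → a
a $        a $              match 'a'
$          $                accept

The string is accepted.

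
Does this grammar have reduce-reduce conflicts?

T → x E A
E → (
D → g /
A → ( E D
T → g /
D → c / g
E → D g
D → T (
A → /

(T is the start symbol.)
Yes — I10: [D → g / .] vs [T → g / .]

A reduce-reduce conflict occurs when an LR(0) state has two complete items [A → α .] and [B → β .] — both call for a reduction, and with no lookahead the parser cannot choose between them.

Augment with T' → T and build the canonical LR(0) collection (I0 = CLOSURE({[T' → . T]}), then GOTO on every symbol after a dot until no new states appear). It has 21 states:
  I0: { [T → . g /], [T → . x E A], [T' → . T] }  — shift
  I1: { [T' → T .] }  — accept
  I2: { [T → g . /] }  — shift
  I3: { [D → . T (], [D → . c / g], [D → . g /], [E → . (], [E → . D g], [T → . g /], [T → . x E A], [T → x . E A] }  — shift
  I4: { [E → ( .] }  — reduce
  I5: { [E → D . g] }  — shift
  I6: { [A → . ( E D], [A → . /], [T → x E . A] }  — shift
  I7: { [D → T . (] }  — shift
  I8: { [D → c . / g] }  — shift
  I9: { [D → g . /], [T → g . /] }  — shift
  I10: { [D → g / .], [T → g / .] }  — 2 reduces
  I11: { [D → c / . g] }  — shift
  I12: { [D → c / g .] }  — reduce
  I13: { [D → T ( .] }  — reduce
  I14: { [A → ( . E D], [D → . T (], [D → . c / g], [D → . g /], [E → . (], [E → . D g], [T → . g /], [T → . x E A] }  — shift
  I15: { [A → / .] }  — reduce
  I16: { [T → x E A .] }  — reduce
  I17: { [A → ( E . D], [D → . T (], [D → . c / g], [D → . g /], [T → . g /], [T → . x E A] }  — shift
  I18: { [A → ( E D .] }  — reduce
  I19: { [E → D g .] }  — reduce
  I20: { [T → g / .] }  — reduce

I10 contains complete items [D → g / .], [T → g / .] — reduce-reduce conflict.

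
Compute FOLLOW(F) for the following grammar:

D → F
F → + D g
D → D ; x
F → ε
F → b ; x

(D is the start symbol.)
{ $, ';', 'g' }

In D → F: F is at the end, add FOLLOW(D)

The FOLLOW sets referred to above (computed the same way, to a fixed point):
  FOLLOW(D) = { $, ';', 'g' }

Taking the union: FOLLOW(F) = { $, ';', 'g' }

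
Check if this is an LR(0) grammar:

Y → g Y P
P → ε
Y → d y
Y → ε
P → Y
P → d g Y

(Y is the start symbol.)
No. Shift-reduce conflict between [Y → .] and [Y → . d y]

A grammar is LR(0) if no state in the canonical LR(0) collection has:
  - both a shift item (dot before a terminal) and a complete item (shift-reduce conflict), or
  - two or more complete items (reduce-reduce conflict; the accept item [Y' → Y .] counts as a complete item here).

Augment with Y' → Y and build the canonical LR(0) collection (I0 = CLOSURE({[Y' → . Y]}), then GOTO on every symbol after a dot until no new states appear). It has 11 states:
  I0: { [Y → . d y], [Y → . g Y P], [Y → .], [Y' → . Y] }  — shift, reduce
  I1: { [Y' → Y .] }  — accept
  I2: { [Y → d . y] }  — shift
  I3: { [Y → . d y], [Y → . g Y P], [Y → .], [Y → g . Y P] }  — shift, reduce
  I4: { [P → . Y], [P → . d g Y], [P → .], [Y → . d y], [Y → . g Y P], [Y → .], [Y → g Y . P] }  — shift, 2 reduces
  I5: { [Y → g Y P .] }  — reduce
  I6: { [P → Y .] }  — reduce
  I7: { [P → d . g Y], [Y → d . y] }  — shift
  I8: { [P → d g . Y], [Y → . d y], [Y → . g Y P], [Y → .] }  — shift, reduce
  I9: { [Y → d y .] }  — reduce
  I10: { [P → d g Y .] }  — reduce

Conflict in state I0:
  Shift-reduce conflict between [Y → .] and [Y → . d y]
So the grammar is NOT LR(0).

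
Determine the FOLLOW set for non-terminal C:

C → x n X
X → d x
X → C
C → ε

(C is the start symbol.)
To compute FOLLOW(C), find every occurrence of C on a right-hand side N → α C β: add FIRST(β) \ {ε}, and if β is empty or nullable also add FOLLOW(N). Iterate to a fixed point.

C is the start symbol, so $ ∈ FOLLOW(C).
In X → C: C is at the end, add FOLLOW(X)

The FOLLOW sets referred to above (computed the same way, to a fixed point):
  FOLLOW(X) = { $ }

Taking the union: FOLLOW(C) = { $ }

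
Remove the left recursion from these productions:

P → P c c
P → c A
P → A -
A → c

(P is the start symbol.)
P → c A P'
P → A - P'
P' → c c P'
P' → ε
A → c

P is directly left-recursive. The standard transformation for
  A → A α₁ | ... | A α_m | β₁ | ... | β_n
is
  A  → β₁ A' | ... | β_n A'
  A' → α₁ A' | ... | α_m A' | ε

P → c A becomes P → c A P'
P → A - becomes P → A - P'
P → P c c becomes P' → c c P'
Add P' → ε

Productions for other non-terminals are unchanged:
  A → c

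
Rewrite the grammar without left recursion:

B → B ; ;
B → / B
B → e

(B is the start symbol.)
B → / B B'
B → e B'
B' → ; ; B'
B' → ε

B is directly left-recursive. The standard transformation for
  A → A α₁ | ... | A α_m | β₁ | ... | β_n
is
  A  → β₁ A' | ... | β_n A'
  A' → α₁ A' | ... | α_m A' | ε

B → / B becomes B → / B B'
B → e becomes B → e B'
B → B ; ; becomes B' → ; ; B'
Add B' → ε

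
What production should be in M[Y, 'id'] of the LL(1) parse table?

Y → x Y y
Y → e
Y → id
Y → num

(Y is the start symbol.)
To find M[Y, 'id'], we find productions for Y where 'id' is in the predict set (PREDICT(N → α) = (FIRST(α) \ {ε}) ∪ (FOLLOW(N) if α ⇒* ε)).

Y → x Y y: PREDICT = { 'x' }
Y → e: PREDICT = { 'e' }
Y → id: PREDICT = { 'id' }
  'id' is in predict set, so this production goes in M[Y, 'id']
Y → num: PREDICT = { 'num' }

M[Y, 'id'] = Y → id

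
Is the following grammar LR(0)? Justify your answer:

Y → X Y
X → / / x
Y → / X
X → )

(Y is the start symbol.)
Yes, the grammar is LR(0)

A grammar is LR(0) if no state in the canonical LR(0) collection has:
  - both a shift item (dot before a terminal) and a complete item (shift-reduce conflict), or
  - two or more complete items (reduce-reduce conflict; the accept item [Y' → Y .] counts as a complete item here).

Augment with Y' → Y and build the canonical LR(0) collection (I0 = CLOSURE({[Y' → . Y]}), then GOTO on every symbol after a dot until no new states appear). It has 10 states:
  I0: { [X → . )], [X → . / / x], [Y → . / X], [Y → . X Y], [Y' → . Y] }  — shift
  I1: { [X → ) .] }  — reduce
  I2: { [X → . )], [X → . / / x], [X → / . / x], [Y → / . X] }  — shift
  I3: { [X → . )], [X → . / / x], [Y → . / X], [Y → . X Y], [Y → X . Y] }  — shift
  I4: { [Y' → Y .] }  — accept
  I5: { [Y → X Y .] }  — reduce
  I6: { [X → / . / x], [X → / / . x] }  — shift
  I7: { [Y → / X .] }  — reduce
  I8: { [X → / / . x] }  — shift
  I9: { [X → / / x .] }  — reduce

Every state is either a pure shift/goto state or contains exactly one complete item and nothing to shift — no conflicts. The grammar is LR(0).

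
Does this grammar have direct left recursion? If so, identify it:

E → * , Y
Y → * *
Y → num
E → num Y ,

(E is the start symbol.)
No direct left recursion

Direct left recursion occurs when N → N α for some non-terminal N (the right-hand side begins with the left-hand side itself).

E → * , Y: starts with '*'
Y → * *: starts with '*'
Y → num: starts with num
E → num Y ,: starts with num

No direct left recursion found.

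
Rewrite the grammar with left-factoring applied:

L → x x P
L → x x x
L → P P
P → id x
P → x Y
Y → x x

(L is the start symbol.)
Left-factoring transforms A → αβ₁ | αβ₂ into A → αA' and A' → β₁ | β₂
(α is the longest common prefix among the alternatives). Repeat until
no nonterminal has two alternatives with a common prefix.

Round 1: L has alternatives sharing prefix 'x x'. Introduce L': L → x x L'
  Add: L' → P
  Add: L' → x

No remaining common prefixes — done.

Resulting grammar:
L → x x L'
L' → P
L' → x
L → P P
P → id x
P → x Y
Y → x x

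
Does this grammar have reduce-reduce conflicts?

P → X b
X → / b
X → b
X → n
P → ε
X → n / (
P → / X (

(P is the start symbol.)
Yes — I11: [X → / b .] vs [X → b .]

Augment with P' → P and build the canonical LR(0) collection (I0 = CLOSURE({[P' → . P]}), then GOTO on every symbol after a dot until no new states appear). It has 14 states:
  I0: { [P → . / X (], [P → . X b], [P → .], [P' → . P], [X → . / b], [X → . b], [X → . n / (], [X → . n] }  — shift, reduce
  I1: { [P → / . X (], [X → . / b], [X → . b], [X → . n / (], [X → . n], [X → / . b] }  — shift
  I2: { [P' → P .] }  — accept
  I3: { [P → X . b] }  — shift
  I4: { [X → b .] }  — reduce
  I5: { [X → n . / (], [X → n .] }  — shift, reduce
  I6: { [X → n / . (] }  — shift
  I7: { [X → n / ( .] }  — reduce
  I8: { [P → X b .] }  — reduce
  I9: { [X → / . b] }  — shift
  I10: { [P → / X . (] }  — shift
  I11: { [X → / b .], [X → b .] }  — 2 reduces
  I12: { [P → / X ( .] }  — reduce
  I13: { [X → / b .] }  — reduce

I11 contains complete items [X → / b .], [X → b .] — reduce-reduce conflict.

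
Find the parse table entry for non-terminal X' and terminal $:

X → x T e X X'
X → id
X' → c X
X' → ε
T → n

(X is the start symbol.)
To find M[X', $], we find productions for X' where $ is in the predict set (PREDICT(N → α) = (FIRST(α) \ {ε}) ∪ (FOLLOW(N) if α ⇒* ε)).

Relevant sets:
  FOLLOW(X') = { $, 'c' }

X' → c X: PREDICT = { 'c' }
X' → ε: PREDICT = { $, 'c' }
  $ is in predict set, so this production goes in M[X', $]

M[X', $] = X' → ε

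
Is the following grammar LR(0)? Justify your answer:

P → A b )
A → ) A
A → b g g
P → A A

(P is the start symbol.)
Yes, the grammar is LR(0)

Augment with P' → P and build the canonical LR(0) collection (I0 = CLOSURE({[P' → . P]}), then GOTO on every symbol after a dot until no new states appear). It has 11 states:
  I0: { [A → . ) A], [A → . b g g], [P → . A A], [P → . A b )], [P' → . P] }  — shift
  I1: { [A → ) . A], [A → . ) A], [A → . b g g] }  — shift
  I2: { [A → . ) A], [A → . b g g], [P → A . A], [P → A . b )] }  — shift
  I3: { [P' → P .] }  — accept
  I4: { [A → b . g g] }  — shift
  I5: { [A → b g . g] }  — shift
  I6: { [A → b g g .] }  — reduce
  I7: { [P → A A .] }  — reduce
  I8: { [A → b . g g], [P → A b . )] }  — shift
  I9: { [P → A b ) .] }  — reduce
  I10: { [A → ) A .] }  — reduce

Every state is either a pure shift/goto state or contains exactly one complete item and nothing to shift — no conflicts. The grammar is LR(0).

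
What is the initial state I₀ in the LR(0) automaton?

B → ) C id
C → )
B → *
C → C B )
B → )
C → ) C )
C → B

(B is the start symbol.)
First, augment the grammar with B' → B
I₀ = CLOSURE({ [B' → . B] }):
  [B' → . B] has the dot before B: add [B → . ) C id], [B → . *], [B → . )]
No further items can be added.

I₀ = { [B → . ) C id], [B → . )], [B → . *], [B' → . B] }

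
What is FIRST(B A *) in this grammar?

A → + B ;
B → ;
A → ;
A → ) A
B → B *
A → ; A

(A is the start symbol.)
{ ';' }

FIRST sets of the non-terminals involved (from the grammar, by fixed-point iteration):
  FIRST(B) = { ';' }

To compute FIRST(B A *), process the symbols left to right:
Symbol B is a non-terminal. Add FIRST(B) \ {ε} = { ';' }
B is not nullable (ε ∉ FIRST(B)), so stop here.
FIRST(B A *) = { ';' }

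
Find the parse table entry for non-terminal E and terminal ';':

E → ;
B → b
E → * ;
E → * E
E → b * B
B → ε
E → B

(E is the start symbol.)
E → ;

To find M[E, ';'], we find productions for E where ';' is in the predict set (PREDICT(N → α) = (FIRST(α) \ {ε}) ∪ (FOLLOW(N) if α ⇒* ε)).

Relevant sets:
  FIRST(B) = { 'b', ε }
  FOLLOW(E) = { $ }

E → ;: PREDICT = { ';' }
  ';' is in predict set, so this production goes in M[E, ';']
E → * ;: PREDICT = { '*' }
E → * E: PREDICT = { '*' }
E → b * B: PREDICT = { 'b' }
E → B: PREDICT = { $, 'b' }

M[E, ';'] = E → ;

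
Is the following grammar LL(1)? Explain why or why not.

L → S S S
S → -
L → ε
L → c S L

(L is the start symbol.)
Yes, the grammar is LL(1).

A grammar is LL(1) if for each non-terminal N with multiple productions, the predict sets of those productions are pairwise disjoint, where PREDICT(N → α) = (FIRST(α) \ {ε}) ∪ (FOLLOW(N) if α ⇒* ε).

Relevant sets:
  FIRST(S) = { '-' }
  FOLLOW(L) = { $ }

For L:
  PREDICT(L → S S S) = { '-' }
  PREDICT(L → ε) = { $ }
  PREDICT(L → c S L) = { 'c' }
S has a single production, so nothing to check there.

All predict sets are disjoint. The grammar IS LL(1).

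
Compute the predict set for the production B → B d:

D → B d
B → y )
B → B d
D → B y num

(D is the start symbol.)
PREDICT(B → B d) = (FIRST(RHS) \ {ε}) ∪ (FOLLOW(B) if ε ∈ FIRST(RHS), i.e. RHS ⇒* ε)
FIRST(B) = { 'y' }
FIRST(B d) = { 'y' }
ε ∉ FIRST(B d), so FOLLOW(B) is not added.
PREDICT(B → B d) = { 'y' }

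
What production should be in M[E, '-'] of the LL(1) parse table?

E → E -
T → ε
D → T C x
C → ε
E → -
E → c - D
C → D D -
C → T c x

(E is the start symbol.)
To find M[E, '-'], we find productions for E where '-' is in the predict set (PREDICT(N → α) = (FIRST(α) \ {ε}) ∪ (FOLLOW(N) if α ⇒* ε)).

Relevant sets:
  FIRST(E) = { '-', 'c' }

E → E -: PREDICT = { '-', 'c' }
  '-' is in predict set, so this production goes in M[E, '-']
E → -: PREDICT = { '-' }
  '-' is in predict set, so this production goes in M[E, '-']
E → c - D: PREDICT = { 'c' }

M[E, '-'] = E → E -, E → -  (a multiply-defined cell — the grammar is not LL(1))

Answer: E → E -, E → -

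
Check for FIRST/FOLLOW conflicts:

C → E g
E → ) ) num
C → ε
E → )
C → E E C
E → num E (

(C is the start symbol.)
No FIRST/FOLLOW conflicts.

A FIRST/FOLLOW conflict occurs when a non-terminal N has a nullable alternative N → β (β ⇒* ε) and another alternative N → α with FIRST(α) ∩ FOLLOW(N) ≠ ∅: on such a lookahead the parser cannot decide between expanding α and letting N vanish via β.

Nullable non-terminals: C.
FIRST sets used below: FIRST(E) = { ')', 'num' }

C: nullable alternative(s) C → ε; FOLLOW(C) = { $ }
  C → E g: FIRST \ {ε} = { ')', 'num' } — disjoint from FOLLOW(C)
  C → ε: FIRST \ {ε} = { } — this is the only nullable alternative, skip
  C → E E C: FIRST \ {ε} = { ')', 'num' } — disjoint from FOLLOW(C)

E has no nullable alternative, so no FIRST/FOLLOW check is needed there.

No FIRST/FOLLOW conflicts found.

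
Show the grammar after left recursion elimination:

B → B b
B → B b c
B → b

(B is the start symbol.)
B → b B'
B' → b B'
B' → b c B'
B' → ε

B is directly left-recursive. The standard transformation for
  A → A α₁ | ... | A α_m | β₁ | ... | β_n
is
  A  → β₁ A' | ... | β_n A'
  A' → α₁ A' | ... | α_m A' | ε

B → b becomes B → b B'
B → B b becomes B' → b B'
B → B b c becomes B' → b c B'
Add B' → ε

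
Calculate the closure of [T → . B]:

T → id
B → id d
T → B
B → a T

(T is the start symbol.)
{ [B → . a T], [B → . id d], [T → . B] }

Start with: [T → . B]
  [T → . B] has the dot before B: add [B → . id d], [B → . a T]
No further items can be added.

CLOSURE = { [B → . a T], [B → . id d], [T → . B] }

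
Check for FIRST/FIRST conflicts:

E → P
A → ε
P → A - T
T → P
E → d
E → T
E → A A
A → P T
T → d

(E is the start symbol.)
FIRST sets of the non-terminals at (or reachable through a nullable prefix from) the front of some alternative:
  FIRST(P) = { '-' }
  FIRST(T) = { '-', 'd' }
  FIRST(A) = { '-', ε }

Productions for E:
  E → P: FIRST = { '-' }
  E → d: FIRST = { 'd' }
  E → T: FIRST = { '-', 'd' }
  E → A A: FIRST = { '-', ε }
Productions for A:
  A → ε: FIRST = { ε }
  A → P T: FIRST = { '-' }
Productions for T:
  T → P: FIRST = { '-' }
  T → d: FIRST = { 'd' }
P has only one production, so no FIRST/FIRST conflict is possible there.

Conflict for E: E → P and E → T
  Overlap: { '-' }
Conflict for E: E → P and E → A A
  Overlap: { '-' }
Conflict for E: E → d and E → T
  Overlap: { 'd' }
Conflict for E: E → T and E → A A
  Overlap: { '-' }

Answer: Yes. E → P / E → T on { '-' }; E → P / E → A A on { '-' }; E → d / E → T on { 'd' }; E → T / E → A A on { '-' }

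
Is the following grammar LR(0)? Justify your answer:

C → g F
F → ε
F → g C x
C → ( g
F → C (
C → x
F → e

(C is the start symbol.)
A grammar is LR(0) if no state in the canonical LR(0) collection has:
  - both a shift item (dot before a terminal) and a complete item (shift-reduce conflict), or
  - two or more complete items (reduce-reduce conflict; the accept item [C' → C .] counts as a complete item here).

Augment with C' → C and build the canonical LR(0) collection (I0 = CLOSURE({[C' → . C]}), then GOTO on every symbol after a dot until no new states appear). It has 13 states:
  I0: { [C → . ( g], [C → . g F], [C → . x], [C' → . C] }  — shift
  I1: { [C → ( . g] }  — shift
  I2: { [C' → C .] }  — accept
  I3: { [C → . ( g], [C → . g F], [C → . x], [C → g . F], [F → . C (], [F → . e], [F → . g C x], [F → .] }  — shift, reduce
  I4: { [C → x .] }  — reduce
  I5: { [F → C . (] }  — shift
  I6: { [C → g F .] }  — reduce
  I7: { [F → e .] }  — reduce
  I8: { [C → . ( g], [C → . g F], [C → . x], [C → g . F], [F → . C (], [F → . e], [F → . g C x], [F → .], [F → g . C x] }  — shift, reduce
  I9: { [F → C . (], [F → g C . x] }  — shift
  I10: { [F → C ( .] }  — reduce
  I11: { [F → g C x .] }  — reduce
  I12: { [C → ( g .] }  — reduce

Conflict in state I3:
  Shift-reduce conflict between [F → .] and [C → . ( g]
So the grammar is NOT LR(0).

Answer: No. Shift-reduce conflict between [F → .] and [C → . ( g]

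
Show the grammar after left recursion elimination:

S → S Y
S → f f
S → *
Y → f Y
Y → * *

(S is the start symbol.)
S is directly left-recursive. The standard transformation for
  A → A α₁ | ... | A α_m | β₁ | ... | β_n
is
  A  → β₁ A' | ... | β_n A'
  A' → α₁ A' | ... | α_m A' | ε

S → f f becomes S → f f S'
S → * becomes S → * S'
S → S Y becomes S' → Y S'
Add S' → ε

Productions for other non-terminals are unchanged:
  Y → f Y
  Y → * *

Resulting grammar:
S → f f S'
S → * S'
S' → Y S'
S' → ε
Y → f Y
Y → * *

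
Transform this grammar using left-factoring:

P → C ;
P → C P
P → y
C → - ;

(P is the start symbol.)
P → C P'
P' → ;
P' → P
P → y
C → - ;

Left-factoring transforms A → αβ₁ | αβ₂ into A → αA' and A' → β₁ | β₂
(α is the longest common prefix among the alternatives). Repeat until
no nonterminal has two alternatives with a common prefix.

Round 1: P has alternatives sharing prefix 'C'. Introduce P': P → C P'
  Add: P' → ;
  Add: P' → P

No remaining common prefixes — done.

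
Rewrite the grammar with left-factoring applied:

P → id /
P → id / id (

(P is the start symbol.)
P → id / P'
P' → ε
P' → id (

Left-factoring transforms A → αβ₁ | αβ₂ into A → αA' and A' → β₁ | β₂
(α is the longest common prefix among the alternatives). Repeat until
no nonterminal has two alternatives with a common prefix.

Round 1: P has alternatives sharing prefix 'id /'. Introduce P': P → id / P'
  Add: P' → ε
  Add: P' → id (

No remaining common prefixes — done.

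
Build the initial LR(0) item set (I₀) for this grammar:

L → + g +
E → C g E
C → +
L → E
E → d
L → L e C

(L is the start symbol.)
First, augment the grammar with L' → L
I₀ = CLOSURE({ [L' → . L] }):
  [L' → . L] has the dot before L: add [L → . + g +], [L → . E], [L → . L e C]
  [L → . E] has the dot before E: add [E → . C g E], [E → . d]
  [E → . C g E] has the dot before C: add [C → . +]
No further items can be added.

I₀ = { [C → . +], [E → . C g E], [E → . d], [L → . + g +], [L → . E], [L → . L e C], [L' → . L] }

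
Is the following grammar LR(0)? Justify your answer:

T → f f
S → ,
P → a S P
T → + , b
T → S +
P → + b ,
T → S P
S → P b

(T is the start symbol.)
No. Shift-reduce conflict between [T → S + .] and [P → + . b ,]

Augment with T' → T and build the canonical LR(0) collection (I0 = CLOSURE({[T' → . T]}), then GOTO on every symbol after a dot until no new states appear). It has 19 states:
  I0: { [P → . + b ,], [P → . a S P], [S → . ,], [S → . P b], [T → . + , b], [T → . S +], [T → . S P], [T → . f f], [T' → . T] }  — shift
  I1: { [P → + . b ,], [T → + . , b] }  — shift
  I2: { [S → , .] }  — reduce
  I3: { [S → P . b] }  — shift
  I4: { [P → . + b ,], [P → . a S P], [T → S . +], [T → S . P] }  — shift
  I5: { [T' → T .] }  — accept
  I6: { [P → . + b ,], [P → . a S P], [P → a . S P], [S → . ,], [S → . P b] }  — shift
  I7: { [T → f . f] }  — shift
  I8: { [T → f f .] }  — reduce
  I9: { [P → + . b ,] }  — shift
  I10: { [P → . + b ,], [P → . a S P], [P → a S . P] }  — shift
  I11: { [P → a S P .] }  — reduce
  I12: { [P → + b . ,] }  — shift
  I13: { [P → + b , .] }  — reduce
  I14: { [P → + . b ,], [T → S + .] }  — shift, reduce
  I15: { [T → S P .] }  — reduce
  I16: { [S → P b .] }  — reduce
  I17: { [T → + , . b] }  — shift
  I18: { [T → + , b .] }  — reduce

Conflict in state I14:
  Shift-reduce conflict between [T → S + .] and [P → + . b ,]
So the grammar is NOT LR(0).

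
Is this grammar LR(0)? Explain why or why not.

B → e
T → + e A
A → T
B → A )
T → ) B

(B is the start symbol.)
Yes, the grammar is LR(0)

A grammar is LR(0) if no state in the canonical LR(0) collection has:
  - both a shift item (dot before a terminal) and a complete item (shift-reduce conflict), or
  - two or more complete items (reduce-reduce conflict; the accept item [B' → B .] counts as a complete item here).

Augment with B' → B and build the canonical LR(0) collection (I0 = CLOSURE({[B' → . B]}), then GOTO on every symbol after a dot until no new states appear). It has 11 states:
  I0: { [A → . T], [B → . A )], [B → . e], [B' → . B], [T → . ) B], [T → . + e A] }  — shift
  I1: { [A → . T], [B → . A )], [B → . e], [T → ) . B], [T → . ) B], [T → . + e A] }  — shift
  I2: { [T → + . e A] }  — shift
  I3: { [B → A . )] }  — shift
  I4: { [B' → B .] }  — accept
  I5: { [A → T .] }  — reduce
  I6: { [B → e .] }  — reduce
  I7: { [B → A ) .] }  — reduce
  I8: { [A → . T], [T → + e . A], [T → . ) B], [T → . + e A] }  — shift
  I9: { [T → + e A .] }  — reduce
  I10: { [T → ) B .] }  — reduce

Every state is either a pure shift/goto state or contains exactly one complete item and nothing to shift — no conflicts. The grammar is LR(0).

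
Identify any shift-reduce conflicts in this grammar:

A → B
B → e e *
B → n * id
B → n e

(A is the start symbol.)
A shift-reduce conflict occurs when an LR(0) state has both:
  - a complete (reduce) item [A → α .] (dot at the end), and
  - a shift item [B → β . c γ] (dot before a terminal).

Augment with A' → A and build the canonical LR(0) collection (I0 = CLOSURE({[A' → . A]}), then GOTO on every symbol after a dot until no new states appear). It has 10 states:
  I0: { [A → . B], [A' → . A], [B → . e e *], [B → . n * id], [B → . n e] }  — shift
  I1: { [A' → A .] }  — accept
  I2: { [A → B .] }  — reduce
  I3: { [B → e . e *] }  — shift
  I4: { [B → n . * id], [B → n . e] }  — shift
  I5: { [B → n * . id] }  — shift
  I6: { [B → n e .] }  — reduce
  I7: { [B → n * id .] }  — reduce
  I8: { [B → e e . *] }  — shift
  I9: { [B → e e * .] }  — reduce

No state contains both a complete item and a shift item.

Answer: No shift-reduce conflicts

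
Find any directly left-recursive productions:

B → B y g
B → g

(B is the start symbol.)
Yes, B is left-recursive

B → B y g: LEFT RECURSIVE (starts with B)
B → g: starts with g

The grammar has direct left recursion on: B.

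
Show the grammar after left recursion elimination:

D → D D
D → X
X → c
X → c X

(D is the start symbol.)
D → X D'
D' → D D'
D' → ε
X → c
X → c X

D is directly left-recursive. The standard transformation for
  A → A α₁ | ... | A α_m | β₁ | ... | β_n
is
  A  → β₁ A' | ... | β_n A'
  A' → α₁ A' | ... | α_m A' | ε

D → X becomes D → X D'
D → D D becomes D' → D D'
Add D' → ε

Productions for other non-terminals are unchanged:
  X → c
  X → c X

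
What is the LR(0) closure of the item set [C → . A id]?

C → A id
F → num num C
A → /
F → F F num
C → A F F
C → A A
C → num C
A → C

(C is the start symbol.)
{ [A → . /], [A → . C], [C → . A A], [C → . A F F], [C → . A id], [C → . num C] }

To compute CLOSURE, for each item [A → α.Bβ] where B is a non-terminal, add [B → .γ] for all productions B → γ; repeat for the newly added items until nothing changes.

Start with: [C → . A id]
  [C → . A id] has the dot before A: add [A → . /], [A → . C]
  [A → . C] has the dot before C: add [C → . A F F], [C → . A A], [C → . num C]
No further items can be added.

CLOSURE = { [A → . /], [A → . C], [C → . A A], [C → . A F F], [C → . A id], [C → . num C] }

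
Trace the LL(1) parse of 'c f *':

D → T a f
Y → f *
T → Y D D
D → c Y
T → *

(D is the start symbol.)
Stack is shown with the top on the left.

Stack  Input    Action
----------------------
D $    c f * $  output D → c Y
c Y $  c f * $  match 'c'
Y $    f * $    output Y → f *
f * $  f * $    match 'f'
* $    * $      match '*'
$      $        accept

The string is accepted.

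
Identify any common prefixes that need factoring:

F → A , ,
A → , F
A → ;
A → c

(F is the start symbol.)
Left-factoring is needed when two productions for the same non-terminal
share a common prefix on the right-hand side.

Productions for A:
  A → , F
  A → ;
  A → c

No common prefixes found.

Answer: No, left-factoring is not needed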